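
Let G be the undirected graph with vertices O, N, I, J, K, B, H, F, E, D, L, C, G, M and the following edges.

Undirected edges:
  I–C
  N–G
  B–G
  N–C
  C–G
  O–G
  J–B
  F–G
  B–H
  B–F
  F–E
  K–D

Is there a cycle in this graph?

Yes

DFS, tracking each vertex's parent; an edge to a visited non-parent vertex closes a cycle.
Start from M:
visit M (parent –)
visit O (parent –)
  visit G (parent O)
    visit N (parent G)
      N–G: parent, skip
      visit C (parent N)
        visit I (parent C)
          I–C: parent, skip
        C–N: parent, skip
        C–G: G visited and ≠ parent → cycle
Cycle: G – N – C – G.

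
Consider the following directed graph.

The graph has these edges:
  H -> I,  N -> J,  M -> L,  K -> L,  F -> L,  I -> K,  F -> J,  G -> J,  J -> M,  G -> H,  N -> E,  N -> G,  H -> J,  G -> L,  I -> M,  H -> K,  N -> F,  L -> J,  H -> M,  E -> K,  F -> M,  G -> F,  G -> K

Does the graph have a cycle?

DFS with white/gray/black marking, starting from L:
L gray
  J gray
    M gray
      M→L: L is gray → back edge
Back edge found, so a cycle exists: L → J → M → L.

Yes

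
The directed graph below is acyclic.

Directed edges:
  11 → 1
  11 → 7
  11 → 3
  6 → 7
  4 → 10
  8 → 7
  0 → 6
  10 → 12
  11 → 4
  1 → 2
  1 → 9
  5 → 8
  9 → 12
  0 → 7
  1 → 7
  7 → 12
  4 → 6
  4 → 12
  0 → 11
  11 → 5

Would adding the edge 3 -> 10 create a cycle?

Adding 3→10 creates a cycle iff 10 can already reach 3.
Explore from 10: no path reaches 3. The graph stays acyclic.

No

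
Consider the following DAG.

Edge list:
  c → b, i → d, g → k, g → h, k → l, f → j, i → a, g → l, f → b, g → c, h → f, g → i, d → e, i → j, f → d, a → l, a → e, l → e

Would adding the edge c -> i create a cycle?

No

Adding c→i creates a cycle iff i can already reach c.
Explore from i: no path reaches c. The graph stays acyclic.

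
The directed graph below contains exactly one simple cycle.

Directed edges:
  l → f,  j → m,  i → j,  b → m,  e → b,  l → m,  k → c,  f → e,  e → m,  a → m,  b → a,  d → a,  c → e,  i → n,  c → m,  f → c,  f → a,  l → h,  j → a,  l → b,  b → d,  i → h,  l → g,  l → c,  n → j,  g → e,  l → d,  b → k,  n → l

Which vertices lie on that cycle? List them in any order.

DFS with gray/black marking from b:
b gray
  m gray
  m black
  d gray
    a gray
      a→m: m black — skip
    a black
  d black
  b→a: a black — skip
  k gray
    c gray
      c→m: m black — skip
      e gray
        e→b: b is gray → back edge
Back edge closes the cycle b → k → c → e → b; its vertices are {b, c, e, k}.

b, c, e, k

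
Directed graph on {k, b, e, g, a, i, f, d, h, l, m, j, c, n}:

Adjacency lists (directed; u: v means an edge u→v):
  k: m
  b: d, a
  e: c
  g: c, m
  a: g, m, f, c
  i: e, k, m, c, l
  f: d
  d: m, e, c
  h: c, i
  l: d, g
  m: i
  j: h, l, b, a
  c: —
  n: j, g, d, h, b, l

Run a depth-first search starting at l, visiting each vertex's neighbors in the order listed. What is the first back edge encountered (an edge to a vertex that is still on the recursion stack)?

DFS from l (visiting each vertex's neighbors in the order listed); mark gray on enter, black on exit:
l gray
  d gray
    m gray
      i gray
        e gray
          c gray
          c black
        e black
        k gray
          k→m: m is gray → back edge
First back edge: k → m.

k->m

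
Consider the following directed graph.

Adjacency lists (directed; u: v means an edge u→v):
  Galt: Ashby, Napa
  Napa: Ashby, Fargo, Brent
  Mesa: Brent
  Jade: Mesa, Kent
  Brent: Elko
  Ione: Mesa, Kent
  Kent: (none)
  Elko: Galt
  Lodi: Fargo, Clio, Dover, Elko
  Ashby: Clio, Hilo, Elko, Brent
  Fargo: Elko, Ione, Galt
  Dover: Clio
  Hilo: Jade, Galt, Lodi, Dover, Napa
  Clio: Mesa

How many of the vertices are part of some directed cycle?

13

A vertex is on a directed cycle iff it belongs to a strongly connected component of size ≥ 2 (or has a self-loop).
The vertices on cycles are {Clio, Elko, Galt, Hilo, Ione, Jade, Lodi, Mesa, Napa, Ashby, Brent, Dover, Fargo} — 13 in total.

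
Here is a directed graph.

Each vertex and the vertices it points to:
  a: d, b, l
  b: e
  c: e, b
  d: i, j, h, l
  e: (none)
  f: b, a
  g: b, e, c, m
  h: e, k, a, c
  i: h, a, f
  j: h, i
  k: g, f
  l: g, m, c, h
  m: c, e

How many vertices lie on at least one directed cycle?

8

A vertex is on a directed cycle iff it belongs to a strongly connected component of size ≥ 2 (or has a self-loop).
The vertices on cycles are {a, d, f, h, i, j, k, l} — 8 in total.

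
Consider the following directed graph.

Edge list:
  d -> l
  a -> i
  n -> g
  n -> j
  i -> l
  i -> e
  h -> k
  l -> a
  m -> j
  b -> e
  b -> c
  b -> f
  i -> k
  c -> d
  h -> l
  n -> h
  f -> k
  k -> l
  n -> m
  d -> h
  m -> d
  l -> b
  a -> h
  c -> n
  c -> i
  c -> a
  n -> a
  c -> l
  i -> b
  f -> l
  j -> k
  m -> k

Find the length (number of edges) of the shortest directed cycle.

For each vertex v, BFS finds the shortest path from v back to v.
The shortest such closed walk is c → i → b → c, length 3.

3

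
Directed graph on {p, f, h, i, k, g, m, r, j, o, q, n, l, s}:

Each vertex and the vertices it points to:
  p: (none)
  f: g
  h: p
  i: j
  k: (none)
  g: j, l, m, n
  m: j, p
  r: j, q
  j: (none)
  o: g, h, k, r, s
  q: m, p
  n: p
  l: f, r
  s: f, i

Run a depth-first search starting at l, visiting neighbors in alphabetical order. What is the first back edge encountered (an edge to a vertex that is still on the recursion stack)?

g→l

DFS from l (visiting neighbors in alphabetical order); mark gray on enter, black on exit:
l gray
  f gray
    g gray
      j gray
      j black
      g→l: l is gray → back edge
First back edge: g → l.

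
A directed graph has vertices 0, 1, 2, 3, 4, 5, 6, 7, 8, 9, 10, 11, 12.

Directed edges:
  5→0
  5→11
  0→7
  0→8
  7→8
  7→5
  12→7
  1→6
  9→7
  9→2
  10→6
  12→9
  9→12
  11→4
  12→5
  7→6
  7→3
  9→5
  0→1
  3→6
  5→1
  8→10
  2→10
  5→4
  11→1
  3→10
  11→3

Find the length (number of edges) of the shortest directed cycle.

2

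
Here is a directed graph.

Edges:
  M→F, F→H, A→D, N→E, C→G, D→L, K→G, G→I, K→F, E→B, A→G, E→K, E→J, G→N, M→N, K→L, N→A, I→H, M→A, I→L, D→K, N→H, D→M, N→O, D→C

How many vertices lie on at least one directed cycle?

A vertex is on a directed cycle iff it belongs to a strongly connected component of size ≥ 2 (or has a self-loop).
The vertices on cycles are {A, C, D, E, G, K, M, N} — 8 in total.

8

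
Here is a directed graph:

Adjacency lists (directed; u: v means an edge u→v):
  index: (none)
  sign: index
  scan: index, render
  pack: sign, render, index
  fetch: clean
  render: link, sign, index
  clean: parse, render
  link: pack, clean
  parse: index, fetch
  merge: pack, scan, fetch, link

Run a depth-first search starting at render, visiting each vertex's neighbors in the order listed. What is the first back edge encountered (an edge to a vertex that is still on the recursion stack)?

pack→render

DFS from render (visiting each vertex's neighbors in the order listed); mark gray on enter, black on exit:
render gray
  link gray
    pack gray
      sign gray
        index gray
        index black
      sign black
      pack→render: render is gray → back edge
First back edge: pack → render.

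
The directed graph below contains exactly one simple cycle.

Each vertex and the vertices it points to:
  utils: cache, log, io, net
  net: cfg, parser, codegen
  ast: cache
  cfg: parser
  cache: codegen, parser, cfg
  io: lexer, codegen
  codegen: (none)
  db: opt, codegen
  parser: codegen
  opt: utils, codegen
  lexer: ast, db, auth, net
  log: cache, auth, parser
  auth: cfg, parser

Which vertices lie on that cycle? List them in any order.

db, io, opt, lexer, utils

DFS with gray/black marking from utils:
utils gray
  cache gray
    codegen gray
    codegen black
    parser gray
      parser→codegen: codegen black — skip
    parser black
    cfg gray
      cfg→parser: parser black — skip
    cfg black
  cache black
  log gray
    log→cache: cache black — skip
    auth gray
      auth→cfg: cfg black — skip
      auth→parser: parser black — skip
    auth black
    log→parser: parser black — skip
  log black
  io gray
    lexer gray
      ast gray
        ast→cache: cache black — skip
      ast black
      db gray
        opt gray
          opt→utils: utils is gray → back edge
Back edge closes the cycle utils → io → lexer → db → opt → utils; its vertices are {db, io, opt, lexer, utils}.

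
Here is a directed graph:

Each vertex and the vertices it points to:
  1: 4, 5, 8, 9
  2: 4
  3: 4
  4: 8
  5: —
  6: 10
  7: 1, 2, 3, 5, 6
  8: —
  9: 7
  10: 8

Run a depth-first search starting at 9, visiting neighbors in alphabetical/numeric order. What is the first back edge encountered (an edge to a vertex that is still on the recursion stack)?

1->9

DFS from 9 (visiting neighbors in alphabetical/numeric order); mark gray on enter, black on exit:
9 gray
  7 gray
    1 gray
      4 gray
        8 gray
        8 black
      4 black
      5 gray
      5 black
      1→8: 8 black — skip
      1→9: 9 is gray → back edge
First back edge: 1 → 9.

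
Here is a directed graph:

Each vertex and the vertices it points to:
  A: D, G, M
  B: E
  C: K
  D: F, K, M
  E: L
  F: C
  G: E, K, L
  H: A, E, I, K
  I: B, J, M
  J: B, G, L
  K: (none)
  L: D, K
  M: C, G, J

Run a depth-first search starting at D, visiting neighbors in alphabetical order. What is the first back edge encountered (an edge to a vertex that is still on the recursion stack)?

L->D

DFS from D (visiting neighbors in alphabetical order); mark gray on enter, black on exit:
D gray
  F gray
    C gray
      K gray
      K black
    C black
  F black
  D→K: K black — skip
  M gray
    M→C: C black — skip
    G gray
      E gray
        L gray
          L→D: D is gray → back edge
First back edge: L → D.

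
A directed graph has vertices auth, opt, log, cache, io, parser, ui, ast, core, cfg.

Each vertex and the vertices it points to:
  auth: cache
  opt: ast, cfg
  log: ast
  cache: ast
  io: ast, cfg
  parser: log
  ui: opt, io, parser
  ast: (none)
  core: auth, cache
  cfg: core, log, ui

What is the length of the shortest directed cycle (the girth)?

3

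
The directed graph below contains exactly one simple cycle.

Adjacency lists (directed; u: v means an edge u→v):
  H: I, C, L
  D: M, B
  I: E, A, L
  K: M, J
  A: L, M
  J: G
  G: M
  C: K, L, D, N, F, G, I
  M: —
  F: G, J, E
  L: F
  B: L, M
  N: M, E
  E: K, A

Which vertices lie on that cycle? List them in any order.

A, E, F, L

DFS with gray/black marking from L:
L gray
  F gray
    G gray
      M gray
      M black
    G black
    J gray
      J→G: G black — skip
    J black
    E gray
      K gray
        K→M: M black — skip
        K→J: J black — skip
      K black
      A gray
        A→L: L is gray → back edge
Back edge closes the cycle L → F → E → A → L; its vertices are {A, E, F, L}.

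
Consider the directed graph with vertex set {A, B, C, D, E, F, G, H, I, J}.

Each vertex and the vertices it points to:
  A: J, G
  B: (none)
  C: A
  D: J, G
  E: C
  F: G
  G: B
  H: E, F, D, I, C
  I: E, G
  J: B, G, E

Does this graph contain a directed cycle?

DFS with white/gray/black marking, starting from H:
H gray
  E gray
    C gray
      A gray
        J gray
          B gray
          B black
          G gray
            G→B: B black — skip
          G black
          J→E: E is gray → back edge
Back edge found, so a cycle exists: E → C → A → J → E.

Yes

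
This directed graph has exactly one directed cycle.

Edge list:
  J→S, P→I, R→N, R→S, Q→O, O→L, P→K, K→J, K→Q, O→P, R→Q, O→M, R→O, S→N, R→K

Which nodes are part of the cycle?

DFS with gray/black marking from O:
O gray
  M gray
  M black
  P gray
    K gray
      Q gray
        Q→O: O is gray → back edge
Back edge closes the cycle O → P → K → Q → O; its vertices are {K, O, P, Q}.

K, O, P, Q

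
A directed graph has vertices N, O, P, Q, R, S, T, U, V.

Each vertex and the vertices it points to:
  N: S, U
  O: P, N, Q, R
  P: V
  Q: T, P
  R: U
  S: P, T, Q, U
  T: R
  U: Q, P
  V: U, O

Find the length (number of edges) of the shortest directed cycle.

For each vertex v, BFS finds the shortest path from v back to v.
The shortest such closed walk is V → U → P → V, length 3.

3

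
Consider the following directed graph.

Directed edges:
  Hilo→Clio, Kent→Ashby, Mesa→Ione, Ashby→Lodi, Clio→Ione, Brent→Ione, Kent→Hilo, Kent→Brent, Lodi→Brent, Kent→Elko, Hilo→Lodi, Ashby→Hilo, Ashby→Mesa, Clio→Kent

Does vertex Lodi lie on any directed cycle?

No

Lodi lies on a cycle iff there is a path from Lodi back to itself.
Exploring from Lodi, it never reaches itself; equivalently, its strongly connected component is a singleton.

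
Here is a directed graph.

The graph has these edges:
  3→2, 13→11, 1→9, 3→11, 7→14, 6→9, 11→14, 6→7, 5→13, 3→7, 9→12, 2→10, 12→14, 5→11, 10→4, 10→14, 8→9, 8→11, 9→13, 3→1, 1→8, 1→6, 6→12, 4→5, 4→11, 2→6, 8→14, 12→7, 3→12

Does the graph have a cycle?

No

DFS with white/gray/black marking, starting from 2:
2 gray
  10 gray
    4 gray
      11 gray
        14 gray
        14 black
      11 black
      5 gray
        13 gray
          13→11: 11 black — skip
        13 black
        5→11: 11 black — skip
      5 black
    4 black
    10→14: 14 black — skip
  10 black
  6 gray
    9 gray
      9→13: 13 black — skip
      12 gray
        12→14: 14 black — skip
        7 gray
          7→14: 14 black — skip
        7 black
      12 black
    9 black
    6→12: 12 black — skip
    6→7: 7 black — skip
  6 black
2 black
1 gray
  8 gray
    8→9: 9 black — skip
    8→14: 14 black — skip
    8→11: 11 black — skip
  8 black
  1→9: 9 black — skip
  1→6: 6 black — skip
1 black
3 gray
  3→7: 7 black — skip
  3→11: 11 black — skip
  3→1: 1 black — skip
  3→12: 12 black — skip
  3→2: 2 black — skip
3 black
Every edge goes to a white or black vertex — no back edge, so the graph is acyclic.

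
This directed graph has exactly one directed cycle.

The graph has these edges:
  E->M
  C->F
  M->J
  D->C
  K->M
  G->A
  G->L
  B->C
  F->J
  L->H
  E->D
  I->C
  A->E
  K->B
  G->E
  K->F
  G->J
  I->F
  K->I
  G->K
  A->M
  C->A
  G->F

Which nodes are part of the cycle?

A, C, D, E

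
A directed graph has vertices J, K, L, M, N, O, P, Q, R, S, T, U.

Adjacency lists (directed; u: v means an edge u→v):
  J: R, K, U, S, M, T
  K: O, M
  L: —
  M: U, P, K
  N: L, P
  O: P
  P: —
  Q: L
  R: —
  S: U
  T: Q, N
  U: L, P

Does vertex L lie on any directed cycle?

L lies on a cycle iff there is a path from L back to itself.
Exploring from L, it never reaches itself; equivalently, its strongly connected component is a singleton.

No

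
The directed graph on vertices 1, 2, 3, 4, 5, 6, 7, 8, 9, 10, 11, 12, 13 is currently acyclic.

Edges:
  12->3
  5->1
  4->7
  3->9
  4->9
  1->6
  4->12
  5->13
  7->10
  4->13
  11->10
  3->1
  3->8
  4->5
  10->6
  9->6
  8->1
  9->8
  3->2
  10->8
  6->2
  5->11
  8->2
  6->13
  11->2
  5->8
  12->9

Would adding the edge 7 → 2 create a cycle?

No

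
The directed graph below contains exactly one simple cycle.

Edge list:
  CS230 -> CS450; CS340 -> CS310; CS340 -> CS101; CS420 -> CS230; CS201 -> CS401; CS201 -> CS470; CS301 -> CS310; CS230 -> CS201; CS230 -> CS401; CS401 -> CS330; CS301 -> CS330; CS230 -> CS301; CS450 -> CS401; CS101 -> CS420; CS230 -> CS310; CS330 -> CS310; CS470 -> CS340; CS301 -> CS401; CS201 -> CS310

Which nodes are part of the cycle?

CS101, CS201, CS230, CS340, CS420, CS470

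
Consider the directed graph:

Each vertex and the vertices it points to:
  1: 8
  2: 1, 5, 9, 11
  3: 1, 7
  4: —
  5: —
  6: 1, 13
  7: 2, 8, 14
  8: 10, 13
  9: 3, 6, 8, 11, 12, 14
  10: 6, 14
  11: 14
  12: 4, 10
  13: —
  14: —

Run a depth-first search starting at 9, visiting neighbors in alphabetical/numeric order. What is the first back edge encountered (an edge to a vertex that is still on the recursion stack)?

6->1

DFS from 9 (visiting neighbors in alphabetical/numeric order); mark gray on enter, black on exit:
9 gray
  3 gray
    1 gray
      8 gray
        10 gray
          6 gray
            6→1: 1 is gray → back edge
First back edge: 6 → 1.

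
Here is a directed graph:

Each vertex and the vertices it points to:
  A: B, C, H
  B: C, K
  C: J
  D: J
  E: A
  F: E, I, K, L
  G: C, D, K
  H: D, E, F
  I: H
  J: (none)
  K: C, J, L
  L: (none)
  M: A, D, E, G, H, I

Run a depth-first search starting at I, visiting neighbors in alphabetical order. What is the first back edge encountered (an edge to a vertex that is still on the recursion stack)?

A->H

DFS from I (visiting neighbors in alphabetical order); mark gray on enter, black on exit:
I gray
  H gray
    D gray
      J gray
      J black
    D black
    E gray
      A gray
        B gray
          C gray
            C→J: J black — skip
          C black
          K gray
            K→C: C black — skip
            K→J: J black — skip
            L gray
            L black
          K black
        B black
        A→C: C black — skip
        A→H: H is gray → back edge
First back edge: A → H.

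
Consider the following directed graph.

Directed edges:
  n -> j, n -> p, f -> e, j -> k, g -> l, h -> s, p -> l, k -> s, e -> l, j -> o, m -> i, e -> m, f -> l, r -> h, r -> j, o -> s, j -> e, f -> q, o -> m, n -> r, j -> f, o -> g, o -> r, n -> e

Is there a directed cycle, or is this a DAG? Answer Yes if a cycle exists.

Yes

DFS with white/gray/black marking, starting from g:
g gray
  l gray
  l black
g black
e gray
  m gray
    i gray
    i black
  m black
  e→l: l black — skip
e black
f gray
  q gray
  q black
  f→e: e black — skip
  f→l: l black — skip
f black
h gray
  s gray
  s black
h black
j gray
  o gray
    o→m: m black — skip
    r gray
      r→h: h black — skip
      r→j: j is gray → back edge
Back edge found, so a cycle exists: j → o → r → j.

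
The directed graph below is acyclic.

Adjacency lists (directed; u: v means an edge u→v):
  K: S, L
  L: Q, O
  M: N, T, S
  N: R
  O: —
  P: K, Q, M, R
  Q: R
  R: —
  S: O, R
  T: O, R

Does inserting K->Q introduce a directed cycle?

No

Adding K→Q creates a cycle iff Q can already reach K.
Explore from Q: no path reaches K. The graph stays acyclic.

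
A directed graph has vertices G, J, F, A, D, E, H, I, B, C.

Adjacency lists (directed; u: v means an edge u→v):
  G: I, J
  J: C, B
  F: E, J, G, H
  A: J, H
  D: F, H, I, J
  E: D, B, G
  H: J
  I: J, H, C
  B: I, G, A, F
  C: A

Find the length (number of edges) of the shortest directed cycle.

3

For each vertex v, BFS finds the shortest path from v back to v.
The shortest such closed walk is E → B → F → E, length 3.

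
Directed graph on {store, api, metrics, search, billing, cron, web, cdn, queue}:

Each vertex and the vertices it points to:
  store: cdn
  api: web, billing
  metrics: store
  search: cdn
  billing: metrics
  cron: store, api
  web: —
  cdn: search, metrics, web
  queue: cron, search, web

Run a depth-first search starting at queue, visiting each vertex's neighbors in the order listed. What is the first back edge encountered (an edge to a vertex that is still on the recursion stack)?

DFS from queue (visiting each vertex's neighbors in the order listed); mark gray on enter, black on exit:
queue gray
  cron gray
    store gray
      cdn gray
        search gray
          search→cdn: cdn is gray → back edge
First back edge: search → cdn.

search→cdn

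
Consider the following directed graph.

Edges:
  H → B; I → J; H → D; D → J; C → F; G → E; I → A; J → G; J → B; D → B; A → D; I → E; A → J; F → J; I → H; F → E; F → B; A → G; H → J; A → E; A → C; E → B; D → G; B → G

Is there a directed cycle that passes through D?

No

D lies on a cycle iff there is a path from D back to itself.
Exploring from D, it never reaches itself; equivalently, its strongly connected component is a singleton.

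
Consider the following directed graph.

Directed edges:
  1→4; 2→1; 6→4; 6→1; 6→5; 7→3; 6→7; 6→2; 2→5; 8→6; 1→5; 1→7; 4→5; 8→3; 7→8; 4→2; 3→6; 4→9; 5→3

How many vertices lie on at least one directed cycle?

A vertex is on a directed cycle iff it belongs to a strongly connected component of size ≥ 2 (or has a self-loop).
The vertices on cycles are {1, 2, 3, 4, 5, 6, 7, 8} — 8 in total.

8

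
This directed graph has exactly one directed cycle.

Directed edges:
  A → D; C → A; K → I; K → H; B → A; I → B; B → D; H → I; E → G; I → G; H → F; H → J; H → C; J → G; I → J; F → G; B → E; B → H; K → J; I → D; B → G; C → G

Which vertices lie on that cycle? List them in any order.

B, H, I

DFS with gray/black marking from H:
H gray
  C gray
    G gray
    G black
    A gray
      D gray
      D black
    A black
  C black
  I gray
    I→G: G black — skip
    I→D: D black — skip
    J gray
      J→G: G black — skip
    J black
    B gray
      E gray
        E→G: G black — skip
      E black
      B→G: G black — skip
      B→D: D black — skip
      B→A: A black — skip
      B→H: H is gray → back edge
Back edge closes the cycle H → I → B → H; its vertices are {B, H, I}.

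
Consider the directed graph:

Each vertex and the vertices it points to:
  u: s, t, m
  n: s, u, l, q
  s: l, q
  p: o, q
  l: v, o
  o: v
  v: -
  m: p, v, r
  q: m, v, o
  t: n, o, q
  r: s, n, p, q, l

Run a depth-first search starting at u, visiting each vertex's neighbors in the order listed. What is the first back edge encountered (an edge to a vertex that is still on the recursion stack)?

DFS from u (visiting each vertex's neighbors in the order listed); mark gray on enter, black on exit:
u gray
  s gray
    l gray
      v gray
      v black
      o gray
        o→v: v black — skip
      o black
    l black
    q gray
      m gray
        p gray
          p→o: o black — skip
          p→q: q is gray → back edge
First back edge: p → q.

p→q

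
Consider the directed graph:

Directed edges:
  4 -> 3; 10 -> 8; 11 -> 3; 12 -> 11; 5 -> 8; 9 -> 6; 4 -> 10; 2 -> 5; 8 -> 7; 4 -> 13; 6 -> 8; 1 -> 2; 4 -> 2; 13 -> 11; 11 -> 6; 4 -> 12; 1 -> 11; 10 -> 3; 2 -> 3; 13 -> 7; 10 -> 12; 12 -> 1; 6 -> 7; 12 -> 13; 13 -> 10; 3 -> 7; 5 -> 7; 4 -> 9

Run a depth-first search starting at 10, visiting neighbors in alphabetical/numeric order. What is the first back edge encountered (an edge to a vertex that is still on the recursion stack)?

DFS from 10 (visiting neighbors in alphabetical/numeric order); mark gray on enter, black on exit:
10 gray
  3 gray
    7 gray
    7 black
  3 black
  8 gray
    8→7: 7 black — skip
  8 black
  12 gray
    1 gray
      2 gray
        2→3: 3 black — skip
        5 gray
          5→7: 7 black — skip
          5→8: 8 black — skip
        5 black
      2 black
      11 gray
        11→3: 3 black — skip
        6 gray
          6→7: 7 black — skip
          6→8: 8 black — skip
        6 black
      11 black
    1 black
    12→11: 11 black — skip
    13 gray
      13→7: 7 black — skip
      13→10: 10 is gray → back edge
First back edge: 13 → 10.

13->10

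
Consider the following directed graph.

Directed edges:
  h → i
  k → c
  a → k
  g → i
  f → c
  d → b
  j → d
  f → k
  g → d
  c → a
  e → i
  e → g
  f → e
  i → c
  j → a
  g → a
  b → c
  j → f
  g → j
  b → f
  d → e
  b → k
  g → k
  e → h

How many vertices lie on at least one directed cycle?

A vertex is on a directed cycle iff it belongs to a strongly connected component of size ≥ 2 (or has a self-loop).
The vertices on cycles are {a, b, c, d, e, f, g, j, k} — 9 in total.

9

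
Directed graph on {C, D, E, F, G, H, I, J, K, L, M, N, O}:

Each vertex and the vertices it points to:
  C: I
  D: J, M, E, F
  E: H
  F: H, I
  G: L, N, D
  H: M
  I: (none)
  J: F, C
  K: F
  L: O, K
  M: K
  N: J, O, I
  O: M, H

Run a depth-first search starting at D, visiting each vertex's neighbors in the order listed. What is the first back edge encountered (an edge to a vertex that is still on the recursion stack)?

K->F

DFS from D (visiting each vertex's neighbors in the order listed); mark gray on enter, black on exit:
D gray
  J gray
    F gray
      H gray
        M gray
          K gray
            K→F: F is gray → back edge
First back edge: K → F.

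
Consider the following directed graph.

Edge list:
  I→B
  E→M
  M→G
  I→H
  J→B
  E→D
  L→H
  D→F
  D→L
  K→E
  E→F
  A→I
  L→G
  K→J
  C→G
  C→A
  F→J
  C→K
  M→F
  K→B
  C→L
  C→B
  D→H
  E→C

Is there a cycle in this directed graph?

Yes

DFS with white/gray/black marking, starting from A:
A gray
  I gray
    B gray
    B black
    H gray
    H black
  I black
A black
C gray
  G gray
  G black
  C→A: A black — skip
  K gray
    J gray
      J→B: B black — skip
    J black
    E gray
      D gray
        L gray
          L→G: G black — skip
          L→H: H black — skip
        L black
        F gray
          F→J: J black — skip
        F black
        D→H: H black — skip
      D black
      M gray
        M→G: G black — skip
        M→F: F black — skip
      M black
      E→C: C is gray → back edge
Back edge found, so a cycle exists: C → K → E → C.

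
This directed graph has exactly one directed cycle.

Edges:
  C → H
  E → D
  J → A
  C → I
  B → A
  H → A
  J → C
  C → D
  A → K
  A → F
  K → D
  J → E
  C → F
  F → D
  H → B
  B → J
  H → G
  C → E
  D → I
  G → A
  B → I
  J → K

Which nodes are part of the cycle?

B, C, H, J

DFS with gray/black marking from H:
H gray
  B gray
    A gray
      F gray
        D gray
          I gray
          I black
        D black
      F black
      K gray
        K→D: D black — skip
      K black
    A black
    J gray
      E gray
        E→D: D black — skip
      E black
      J→K: K black — skip
      J→A: A black — skip
      C gray
        C→D: D black — skip
        C→H: H is gray → back edge
Back edge closes the cycle H → B → J → C → H; its vertices are {B, C, H, J}.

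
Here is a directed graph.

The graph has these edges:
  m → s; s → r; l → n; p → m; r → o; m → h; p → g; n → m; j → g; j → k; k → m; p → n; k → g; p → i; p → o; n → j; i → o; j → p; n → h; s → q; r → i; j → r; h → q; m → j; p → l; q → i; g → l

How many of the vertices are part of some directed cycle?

7

A vertex is on a directed cycle iff it belongs to a strongly connected component of size ≥ 2 (or has a self-loop).
The vertices on cycles are {g, j, k, l, m, n, p} — 7 in total.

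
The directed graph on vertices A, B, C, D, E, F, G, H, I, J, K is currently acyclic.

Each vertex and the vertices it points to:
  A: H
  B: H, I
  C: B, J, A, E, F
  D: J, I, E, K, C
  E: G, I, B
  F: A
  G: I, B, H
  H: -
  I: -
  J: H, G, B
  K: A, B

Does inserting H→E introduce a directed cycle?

Yes

Adding H→E creates a cycle iff E can already reach H.
Path from E: E → G → H.
So E → … → H → E is a cycle.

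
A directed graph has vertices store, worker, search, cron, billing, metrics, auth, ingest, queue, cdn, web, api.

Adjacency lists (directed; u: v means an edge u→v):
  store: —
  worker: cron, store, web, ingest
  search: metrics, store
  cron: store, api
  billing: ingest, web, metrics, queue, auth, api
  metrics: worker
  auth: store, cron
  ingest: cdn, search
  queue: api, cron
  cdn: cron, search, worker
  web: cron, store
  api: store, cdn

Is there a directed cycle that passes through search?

search is on a cycle iff search can reach itself via ≥1 edge.
search → metrics → worker → ingest → search — yes.

Yes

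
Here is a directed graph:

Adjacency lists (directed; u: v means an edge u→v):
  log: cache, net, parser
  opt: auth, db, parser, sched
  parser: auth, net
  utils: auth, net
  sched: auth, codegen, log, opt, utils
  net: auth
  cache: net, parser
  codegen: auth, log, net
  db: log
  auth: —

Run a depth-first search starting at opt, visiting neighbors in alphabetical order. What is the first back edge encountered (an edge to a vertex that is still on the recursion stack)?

DFS from opt (visiting neighbors in alphabetical order); mark gray on enter, black on exit:
opt gray
  auth gray
  auth black
  db gray
    log gray
      cache gray
        net gray
          net→auth: auth black — skip
        net black
        parser gray
          parser→auth: auth black — skip
          parser→net: net black — skip
        parser black
      cache black
      log→net: net black — skip
      log→parser: parser black — skip
    log black
  db black
  opt→parser: parser black — skip
  sched gray
    sched→auth: auth black — skip
    codegen gray
      codegen→auth: auth black — skip
      codegen→log: log black — skip
      codegen→net: net black — skip
    codegen black
    sched→log: log black — skip
    sched→opt: opt is gray → back edge
First back edge: sched → opt.

sched->opt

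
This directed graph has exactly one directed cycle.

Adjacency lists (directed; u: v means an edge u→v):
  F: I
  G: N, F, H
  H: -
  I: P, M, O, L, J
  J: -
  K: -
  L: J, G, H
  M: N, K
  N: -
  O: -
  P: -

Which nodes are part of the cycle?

F, G, I, L

DFS with gray/black marking from I:
I gray
  P gray
  P black
  M gray
    N gray
    N black
    K gray
    K black
  M black
  O gray
  O black
  L gray
    J gray
    J black
    G gray
      G→N: N black — skip
      F gray
        F→I: I is gray → back edge
Back edge closes the cycle I → L → G → F → I; its vertices are {F, G, I, L}.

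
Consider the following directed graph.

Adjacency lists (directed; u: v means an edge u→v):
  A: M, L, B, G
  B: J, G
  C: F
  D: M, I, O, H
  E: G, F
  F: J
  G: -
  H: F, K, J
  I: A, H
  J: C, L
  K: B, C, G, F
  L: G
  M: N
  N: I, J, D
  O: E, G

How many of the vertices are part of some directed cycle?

8

A vertex is on a directed cycle iff it belongs to a strongly connected component of size ≥ 2 (or has a self-loop).
The vertices on cycles are {A, C, D, F, I, J, M, N} — 8 in total.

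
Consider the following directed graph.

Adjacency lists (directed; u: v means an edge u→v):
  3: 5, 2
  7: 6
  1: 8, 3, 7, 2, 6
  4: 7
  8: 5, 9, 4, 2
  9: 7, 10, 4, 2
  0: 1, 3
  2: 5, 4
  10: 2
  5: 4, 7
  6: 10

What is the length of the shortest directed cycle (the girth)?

For each vertex v, BFS finds the shortest path from v back to v.
The shortest such closed walk is 6 → 10 → 2 → 5 → 7 → 6, length 5.

5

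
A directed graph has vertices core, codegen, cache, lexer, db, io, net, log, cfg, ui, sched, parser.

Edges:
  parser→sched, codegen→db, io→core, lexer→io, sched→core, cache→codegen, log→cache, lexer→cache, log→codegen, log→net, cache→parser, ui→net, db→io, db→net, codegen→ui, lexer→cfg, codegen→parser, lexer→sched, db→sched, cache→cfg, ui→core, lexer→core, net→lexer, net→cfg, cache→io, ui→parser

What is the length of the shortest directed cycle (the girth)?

5

For each vertex v, BFS finds the shortest path from v back to v.
The shortest such closed walk is codegen → db → net → lexer → cache → codegen, length 5.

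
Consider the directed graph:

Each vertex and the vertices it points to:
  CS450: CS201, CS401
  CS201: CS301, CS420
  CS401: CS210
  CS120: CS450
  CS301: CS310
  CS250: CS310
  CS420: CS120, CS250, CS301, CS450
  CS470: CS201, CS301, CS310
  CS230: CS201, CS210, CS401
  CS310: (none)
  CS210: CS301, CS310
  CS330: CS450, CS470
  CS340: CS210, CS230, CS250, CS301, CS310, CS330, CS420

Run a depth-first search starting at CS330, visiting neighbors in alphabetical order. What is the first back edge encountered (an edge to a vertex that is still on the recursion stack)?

DFS from CS330 (visiting neighbors in alphabetical order); mark gray on enter, black on exit:
CS330 gray
  CS450 gray
    CS201 gray
      CS301 gray
        CS310 gray
        CS310 black
      CS301 black
      CS420 gray
        CS120 gray
          CS120→CS450: CS450 is gray → back edge
First back edge: CS120 → CS450.

CS120->CS450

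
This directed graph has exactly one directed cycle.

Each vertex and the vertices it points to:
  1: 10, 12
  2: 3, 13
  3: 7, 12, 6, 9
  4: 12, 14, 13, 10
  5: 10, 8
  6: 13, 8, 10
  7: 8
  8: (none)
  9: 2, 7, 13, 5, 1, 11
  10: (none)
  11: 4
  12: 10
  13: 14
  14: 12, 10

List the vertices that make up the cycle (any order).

DFS with gray/black marking from 9:
9 gray
  2 gray
    3 gray
      7 gray
        8 gray
        8 black
      7 black
      12 gray
        10 gray
        10 black
      12 black
      6 gray
        13 gray
          14 gray
            14→12: 12 black — skip
            14→10: 10 black — skip
          14 black
        13 black
        6→8: 8 black — skip
        6→10: 10 black — skip
      6 black
      3→9: 9 is gray → back edge
Back edge closes the cycle 9 → 2 → 3 → 9; its vertices are {2, 3, 9}.

2, 3, 9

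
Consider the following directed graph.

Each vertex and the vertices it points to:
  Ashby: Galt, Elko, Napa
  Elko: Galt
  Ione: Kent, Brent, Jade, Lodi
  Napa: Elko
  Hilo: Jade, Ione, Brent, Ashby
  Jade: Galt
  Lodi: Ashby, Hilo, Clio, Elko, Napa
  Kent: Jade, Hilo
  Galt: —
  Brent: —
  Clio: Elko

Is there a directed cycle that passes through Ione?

Ione is on a cycle iff Ione can reach itself via ≥1 edge.
Ione → Kent → Hilo → Ione — yes.

Yes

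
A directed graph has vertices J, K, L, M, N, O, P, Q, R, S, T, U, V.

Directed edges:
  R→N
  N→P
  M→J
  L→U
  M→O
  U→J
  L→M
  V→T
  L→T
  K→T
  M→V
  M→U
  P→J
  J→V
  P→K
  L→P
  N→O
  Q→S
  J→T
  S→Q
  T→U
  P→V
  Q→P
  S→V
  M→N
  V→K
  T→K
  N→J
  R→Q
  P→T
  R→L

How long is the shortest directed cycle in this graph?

2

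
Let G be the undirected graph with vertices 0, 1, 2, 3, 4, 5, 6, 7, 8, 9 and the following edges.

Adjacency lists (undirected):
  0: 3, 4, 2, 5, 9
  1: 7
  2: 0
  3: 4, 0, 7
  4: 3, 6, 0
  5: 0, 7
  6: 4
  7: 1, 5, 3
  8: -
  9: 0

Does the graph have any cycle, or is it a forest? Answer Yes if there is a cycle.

Yes

DFS, tracking each vertex's parent; an edge to a visited non-parent vertex closes a cycle.
Start from 9:
visit 9 (parent –)
  visit 0 (parent 9)
    visit 3 (parent 0)
      visit 4 (parent 3)
        4–3: parent, skip
        visit 6 (parent 4)
          6–4: parent, skip
        4–0: 0 visited and ≠ parent → cycle
Cycle: 0 – 3 – 4 – 0.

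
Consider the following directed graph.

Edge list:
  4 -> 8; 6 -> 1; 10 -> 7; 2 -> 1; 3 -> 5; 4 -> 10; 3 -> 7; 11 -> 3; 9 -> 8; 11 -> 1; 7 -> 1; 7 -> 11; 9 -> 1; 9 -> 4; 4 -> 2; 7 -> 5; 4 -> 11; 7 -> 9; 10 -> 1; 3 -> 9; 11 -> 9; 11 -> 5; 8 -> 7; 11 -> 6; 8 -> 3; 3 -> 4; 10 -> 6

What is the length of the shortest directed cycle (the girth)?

3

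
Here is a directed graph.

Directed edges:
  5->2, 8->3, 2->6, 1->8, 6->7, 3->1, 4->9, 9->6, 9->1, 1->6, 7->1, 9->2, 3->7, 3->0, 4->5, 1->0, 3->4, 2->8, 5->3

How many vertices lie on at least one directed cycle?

A vertex is on a directed cycle iff it belongs to a strongly connected component of size ≥ 2 (or has a self-loop).
The vertices on cycles are {1, 2, 3, 4, 5, 6, 7, 8, 9} — 9 in total.

9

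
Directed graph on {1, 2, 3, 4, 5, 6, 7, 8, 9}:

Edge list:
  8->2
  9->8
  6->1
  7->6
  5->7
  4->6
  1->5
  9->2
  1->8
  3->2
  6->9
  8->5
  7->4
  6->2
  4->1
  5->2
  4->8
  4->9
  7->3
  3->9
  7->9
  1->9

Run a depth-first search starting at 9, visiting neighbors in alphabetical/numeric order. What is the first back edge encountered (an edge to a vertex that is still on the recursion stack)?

3→9

DFS from 9 (visiting neighbors in alphabetical/numeric order); mark gray on enter, black on exit:
9 gray
  2 gray
  2 black
  8 gray
    8→2: 2 black — skip
    5 gray
      5→2: 2 black — skip
      7 gray
        3 gray
          3→2: 2 black — skip
          3→9: 9 is gray → back edge
First back edge: 3 → 9.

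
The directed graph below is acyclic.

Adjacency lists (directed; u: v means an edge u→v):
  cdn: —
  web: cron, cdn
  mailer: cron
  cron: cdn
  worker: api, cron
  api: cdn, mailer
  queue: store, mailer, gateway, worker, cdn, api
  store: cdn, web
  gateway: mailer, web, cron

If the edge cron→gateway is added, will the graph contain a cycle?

Yes

Adding cron→gateway creates a cycle iff gateway can already reach cron.
Path from gateway: gateway → cron.
So gateway → … → cron → gateway is a cycle.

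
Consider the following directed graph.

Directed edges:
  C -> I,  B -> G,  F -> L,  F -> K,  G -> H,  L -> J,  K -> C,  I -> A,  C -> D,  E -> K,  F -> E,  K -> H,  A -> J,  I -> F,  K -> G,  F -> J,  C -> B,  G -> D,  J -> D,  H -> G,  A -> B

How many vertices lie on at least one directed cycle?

A vertex is on a directed cycle iff it belongs to a strongly connected component of size ≥ 2 (or has a self-loop).
The vertices on cycles are {C, E, F, G, H, I, K} — 7 in total.

7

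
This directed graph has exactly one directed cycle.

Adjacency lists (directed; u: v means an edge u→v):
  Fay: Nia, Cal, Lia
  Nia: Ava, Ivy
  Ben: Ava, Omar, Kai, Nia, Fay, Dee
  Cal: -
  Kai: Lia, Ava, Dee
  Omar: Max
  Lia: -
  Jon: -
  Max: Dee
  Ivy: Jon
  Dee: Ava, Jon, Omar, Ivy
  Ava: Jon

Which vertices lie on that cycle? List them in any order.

DFS with gray/black marking from Omar:
Omar gray
  Max gray
    Dee gray
      Ava gray
        Jon gray
        Jon black
      Ava black
      Dee→Jon: Jon black — skip
      Dee→Omar: Omar is gray → back edge
Back edge closes the cycle Omar → Max → Dee → Omar; its vertices are {Dee, Max, Omar}.

Dee, Max, Omar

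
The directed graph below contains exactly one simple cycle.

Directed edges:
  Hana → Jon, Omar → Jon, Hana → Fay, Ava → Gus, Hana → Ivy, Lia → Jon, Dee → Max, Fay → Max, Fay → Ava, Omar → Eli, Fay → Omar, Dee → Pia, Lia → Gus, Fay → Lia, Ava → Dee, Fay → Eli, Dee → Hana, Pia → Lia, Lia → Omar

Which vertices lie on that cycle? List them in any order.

Ava, Dee, Fay, Hana

DFS with gray/black marking from Dee:
Dee gray
  Max gray
  Max black
  Pia gray
    Lia gray
      Gus gray
      Gus black
      Jon gray
      Jon black
      Omar gray
        Eli gray
        Eli black
        Omar→Jon: Jon black — skip
      Omar black
    Lia black
  Pia black
  Hana gray
    Hana→Jon: Jon black — skip
    Fay gray
      Fay→Lia: Lia black — skip
      Ava gray
        Ava→Dee: Dee is gray → back edge
Back edge closes the cycle Dee → Hana → Fay → Ava → Dee; its vertices are {Ava, Dee, Fay, Hana}.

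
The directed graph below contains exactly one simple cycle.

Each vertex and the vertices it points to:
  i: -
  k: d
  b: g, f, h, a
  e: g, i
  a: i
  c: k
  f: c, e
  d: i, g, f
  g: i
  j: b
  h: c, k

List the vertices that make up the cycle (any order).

c, d, f, k

DFS with gray/black marking from f:
f gray
  c gray
    k gray
      d gray
        i gray
        i black
        g gray
          g→i: i black — skip
        g black
        d→f: f is gray → back edge
Back edge closes the cycle f → c → k → d → f; its vertices are {c, d, f, k}.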